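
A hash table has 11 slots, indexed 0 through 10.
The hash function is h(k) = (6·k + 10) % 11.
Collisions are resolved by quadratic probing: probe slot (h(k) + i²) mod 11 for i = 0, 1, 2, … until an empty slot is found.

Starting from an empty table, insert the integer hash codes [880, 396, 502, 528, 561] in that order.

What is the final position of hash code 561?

4

Insert 880: h=10, slot 10 empty -> index 10.
Insert 396: h=10, slot 10 occupied -> index 0.
Insert 502: h=8, slot 8 empty -> index 8.
Insert 528: h=10, slots 10,0 occupied -> index 3.
Insert 561: h=10, slots 10,0,3,8 occupied -> index 4.
Table: [396, ., ., 528, 561, ., ., ., 502, ., 880]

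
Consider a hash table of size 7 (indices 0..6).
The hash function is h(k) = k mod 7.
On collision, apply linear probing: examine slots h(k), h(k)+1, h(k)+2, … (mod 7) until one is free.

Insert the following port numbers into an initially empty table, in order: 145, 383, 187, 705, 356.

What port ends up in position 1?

705

145: h=5 => slot 5
383: h=5, probe 5,6 => slot 6
187: h=5, probe 5,6,0 => slot 0
705: h=5, probe 5,6,0,1 => slot 1
356: h=6, probe 6,0,1,2 => slot 2
Table: [187, 705, 356, ∅, ∅, 145, 383]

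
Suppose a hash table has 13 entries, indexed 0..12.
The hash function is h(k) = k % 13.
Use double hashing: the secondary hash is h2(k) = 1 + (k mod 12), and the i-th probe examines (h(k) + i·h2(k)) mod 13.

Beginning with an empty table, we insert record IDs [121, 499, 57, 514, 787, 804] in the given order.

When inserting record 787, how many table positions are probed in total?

121: h=4 → slot 4
499: h=5 → slot 5
57: h=5, h2=10, probe 5,2 → slot 2
514: h=7 → slot 7
787: h=7, h2=8, probe 7,2,10 → slot 10
804: h=11 → slot 11
Table: [., ., 57, ., 121, 499, ., 514, ., ., 787, 804, .]

3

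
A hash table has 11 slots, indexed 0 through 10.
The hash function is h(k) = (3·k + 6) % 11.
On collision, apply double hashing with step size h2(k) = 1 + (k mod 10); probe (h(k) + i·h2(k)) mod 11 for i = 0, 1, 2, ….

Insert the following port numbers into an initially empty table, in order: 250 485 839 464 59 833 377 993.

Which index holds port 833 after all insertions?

5

250: h=8 -> slot 8
485: h=9 -> slot 9
839: h=4 -> slot 4
464: h=1 -> slot 1
59: h=7 -> slot 7
833: h=8, h2=4, probe 8,1,5 -> slot 5
377: h=4, h2=8, probe 4,1,9,6 -> slot 6
993: h=4, h2=4, probe 4,8,1,5,9,2 -> slot 2
Table: [., 464, 993, ., 839, 833, 377, 59, 250, 485, .]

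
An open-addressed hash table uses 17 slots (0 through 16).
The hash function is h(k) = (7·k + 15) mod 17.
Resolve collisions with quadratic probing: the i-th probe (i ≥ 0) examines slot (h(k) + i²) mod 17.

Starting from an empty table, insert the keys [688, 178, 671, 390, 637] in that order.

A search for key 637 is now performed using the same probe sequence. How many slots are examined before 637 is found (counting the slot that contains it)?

4

688: h=3 -> slot 3
178: h=3, probe 3,4 -> slot 4
671: h=3, probe 3,4,7 -> slot 7
390: h=8 -> slot 8
637: h=3, probe 3,4,7,12 -> slot 12
Table: [_, _, _, 688, 178, _, _, 671, 390, _, _, _, 637, _, _, _, _]
Lookup 637: h=3, probe 3,4,7,12 → found at 12.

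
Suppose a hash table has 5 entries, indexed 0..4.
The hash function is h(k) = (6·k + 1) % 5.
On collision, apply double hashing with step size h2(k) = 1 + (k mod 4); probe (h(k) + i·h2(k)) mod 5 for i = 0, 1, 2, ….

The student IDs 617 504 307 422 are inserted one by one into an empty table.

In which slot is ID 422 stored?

1

Insert 617: h=3, slot 3 empty → index 3.
Insert 504: h=0, slot 0 empty → index 0.
Insert 307: h=3, h2=4, slot 3 occupied → index 2.
Insert 422: h=3, h2=3, slot 3 occupied → index 1.
Table: [504, 422, 307, 617, .]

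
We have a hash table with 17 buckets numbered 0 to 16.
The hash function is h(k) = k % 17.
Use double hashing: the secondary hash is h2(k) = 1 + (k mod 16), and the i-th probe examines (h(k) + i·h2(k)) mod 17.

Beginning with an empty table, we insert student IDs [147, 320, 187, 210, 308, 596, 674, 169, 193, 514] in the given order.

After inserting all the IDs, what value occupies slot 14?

320

147: h=11 -> slot 11
320: h=14 -> slot 14
187: h=0 -> slot 0
210: h=6 -> slot 6
308: h=2 -> slot 2
596: h=1 -> slot 1
674: h=11, h2=3, probe 11,14,0,3 -> slot 3
169: h=16 -> slot 16
193: h=6, h2=2, probe 6,8 -> slot 8
514: h=4 -> slot 4
Table: [187, 596, 308, 674, 514, -, 210, -, 193, -, -, 147, -, -, 320, -, 169]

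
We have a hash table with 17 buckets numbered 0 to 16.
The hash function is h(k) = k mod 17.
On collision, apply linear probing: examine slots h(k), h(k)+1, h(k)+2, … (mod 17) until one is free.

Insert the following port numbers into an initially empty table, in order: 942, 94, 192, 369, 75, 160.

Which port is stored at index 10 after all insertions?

942: h=7 -> slot 7
94: h=9 -> slot 9
192: h=5 -> slot 5
369: h=12 -> slot 12
75: h=7, probe 7,8 -> slot 8
160: h=7, probe 7,8,9,10 -> slot 10
Table: [., ., ., ., ., 192, ., 942, 75, 94, 160, ., 369, ., ., ., .]

160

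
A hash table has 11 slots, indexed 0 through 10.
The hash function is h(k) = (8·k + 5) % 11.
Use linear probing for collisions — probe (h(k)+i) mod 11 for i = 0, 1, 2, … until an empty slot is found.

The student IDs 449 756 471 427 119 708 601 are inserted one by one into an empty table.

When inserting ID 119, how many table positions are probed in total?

449 hashes to 0; slot 0 is free -> place at 0.
756 hashes to 3; slot 3 is free -> place at 3.
471 hashes to 0; 0 taken -> place at 1.
427 hashes to 0; 0,1 taken -> place at 2.
119 hashes to 0; 0,1,2,3 taken -> place at 4.
708 hashes to 4; 4 taken -> place at 5.
601 hashes to 6; slot 6 is free -> place at 6.
Table: [449, 471, 427, 756, 119, 708, 601, —, —, —, —]

5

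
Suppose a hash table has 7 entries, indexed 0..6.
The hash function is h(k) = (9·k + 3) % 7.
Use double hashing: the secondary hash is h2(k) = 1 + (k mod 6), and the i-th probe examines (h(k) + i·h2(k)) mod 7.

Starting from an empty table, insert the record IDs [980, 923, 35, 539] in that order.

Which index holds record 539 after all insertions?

0

Insert 980: h=3, slot 3 empty => index 3.
Insert 923: h=1, slot 1 empty => index 1.
Insert 35: h=3, h2=6, slot 3 occupied => index 2.
Insert 539: h=3, h2=6, slots 3,2,1 occupied => index 0.
Table: [539, 923, 35, 980, ∅, ∅, ∅]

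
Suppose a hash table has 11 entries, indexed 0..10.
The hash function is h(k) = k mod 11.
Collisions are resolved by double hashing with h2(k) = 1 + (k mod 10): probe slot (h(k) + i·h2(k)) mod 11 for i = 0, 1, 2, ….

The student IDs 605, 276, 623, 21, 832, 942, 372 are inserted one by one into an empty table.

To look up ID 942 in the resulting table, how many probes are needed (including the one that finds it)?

605 hashes to 0; slot 0 is free → place at 0.
276 hashes to 1; slot 1 is free → place at 1.
623 hashes to 7; slot 7 is free → place at 7.
21 hashes to 10; slot 10 is free → place at 10.
832 hashes to 7, h2=3; 7,10 taken → place at 2.
942 hashes to 7, h2=3; 7,10,2 taken → place at 5.
372 hashes to 9; slot 9 is free → place at 9.
Table: [605, 276, 832, -, -, 942, -, 623, -, 372, 21]
Lookup 942: h=7, h2=3, probe 7,10,2,5 → found at 5.

4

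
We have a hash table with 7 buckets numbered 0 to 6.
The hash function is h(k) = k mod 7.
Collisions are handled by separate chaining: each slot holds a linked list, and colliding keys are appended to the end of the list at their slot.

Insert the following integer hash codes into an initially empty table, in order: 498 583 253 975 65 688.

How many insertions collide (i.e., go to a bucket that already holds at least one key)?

4

Insert 498: h=1, bucket 1 empty -> new chain.
Insert 583: h=2, bucket 2 empty -> new chain.
Insert 253: h=1, bucket 1 nonempty -> append to chain.
Insert 975: h=2, bucket 2 nonempty -> append to chain.
Insert 65: h=2, bucket 2 nonempty -> append to chain.
Insert 688: h=2, bucket 2 nonempty -> append to chain.
Final buckets:
0: .
1: 498 -> 253
2: 583 -> 975 -> 65 -> 688
3: .
4: .
5: .
6: .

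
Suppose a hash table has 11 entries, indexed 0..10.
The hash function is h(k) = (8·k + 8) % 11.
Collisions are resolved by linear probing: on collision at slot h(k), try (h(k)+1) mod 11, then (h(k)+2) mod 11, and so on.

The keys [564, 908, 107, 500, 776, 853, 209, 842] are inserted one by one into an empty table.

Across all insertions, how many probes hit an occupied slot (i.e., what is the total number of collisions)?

564 hashes to 10; slot 10 is free -> place at 10.
908 hashes to 1; slot 1 is free -> place at 1.
107 hashes to 6; slot 6 is free -> place at 6.
500 hashes to 4; slot 4 is free -> place at 4.
776 hashes to 1; 1 taken -> place at 2.
853 hashes to 1; 1,2 taken -> place at 3.
209 hashes to 8; slot 8 is free -> place at 8.
842 hashes to 1; 1,2,3,4 taken -> place at 5.
Table: [∅, 908, 776, 853, 500, 842, 107, ∅, 209, ∅, 564]

7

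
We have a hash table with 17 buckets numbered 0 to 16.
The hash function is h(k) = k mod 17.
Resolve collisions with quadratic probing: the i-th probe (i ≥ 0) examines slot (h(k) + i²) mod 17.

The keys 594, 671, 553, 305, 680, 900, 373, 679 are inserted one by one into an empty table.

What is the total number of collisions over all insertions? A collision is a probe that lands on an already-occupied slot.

13

594 hashes to 16; slot 16 is free -> place at 16.
671 hashes to 8; slot 8 is free -> place at 8.
553 hashes to 9; slot 9 is free -> place at 9.
305 hashes to 16; 16 taken -> place at 0.
680 hashes to 0; 0 taken -> place at 1.
900 hashes to 16; 16,0 taken -> place at 3.
373 hashes to 16; 16,0,3,8 taken -> place at 15.
679 hashes to 16; 16,0,3,8,15 taken -> place at 7.
Table: [305, 680, ., 900, ., ., ., 679, 671, 553, ., ., ., ., ., 373, 594]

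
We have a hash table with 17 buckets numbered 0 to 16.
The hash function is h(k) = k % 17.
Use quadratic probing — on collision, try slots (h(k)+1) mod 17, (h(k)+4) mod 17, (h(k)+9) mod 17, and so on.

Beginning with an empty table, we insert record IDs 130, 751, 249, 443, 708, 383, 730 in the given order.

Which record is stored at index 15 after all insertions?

708

130: h=11 → slot 11
751: h=3 → slot 3
249: h=11, probe 11,12 → slot 12
443: h=1 → slot 1
708: h=11, probe 11,12,15 → slot 15
383: h=9 → slot 9
730: h=16 → slot 16
Table: [_, 443, _, 751, _, _, _, _, _, 383, _, 130, 249, _, _, 708, 730]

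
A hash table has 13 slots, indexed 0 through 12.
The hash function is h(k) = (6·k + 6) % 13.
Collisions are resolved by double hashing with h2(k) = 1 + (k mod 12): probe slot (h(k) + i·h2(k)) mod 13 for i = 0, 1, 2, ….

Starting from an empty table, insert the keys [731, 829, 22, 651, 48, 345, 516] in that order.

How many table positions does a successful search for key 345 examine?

Insert 731: h=11, slot 11 empty -> index 11.
Insert 829: h=1, slot 1 empty -> index 1.
Insert 22: h=8, slot 8 empty -> index 8.
Insert 651: h=12, slot 12 empty -> index 12.
Insert 48: h=8, h2=1, slot 8 occupied -> index 9.
Insert 345: h=9, h2=10, slot 9 occupied -> index 6.
Insert 516: h=8, h2=1, slots 8,9 occupied -> index 10.
Table: [∅, 829, ∅, ∅, ∅, ∅, 345, ∅, 22, 48, 516, 731, 651]
Lookup 345: h=9, h2=10, probe 9,6 → found at 6.

2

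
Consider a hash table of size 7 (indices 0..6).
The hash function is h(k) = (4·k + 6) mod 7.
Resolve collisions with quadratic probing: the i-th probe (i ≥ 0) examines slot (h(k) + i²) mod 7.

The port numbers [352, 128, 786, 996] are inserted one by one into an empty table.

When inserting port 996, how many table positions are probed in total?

4

352 hashes to 0; slot 0 is free → place at 0.
128 hashes to 0; 0 taken → place at 1.
786 hashes to 0; 0,1 taken → place at 4.
996 hashes to 0; 0,1,4 taken → place at 2.
Table: [352, 128, 996, _, 786, _, _]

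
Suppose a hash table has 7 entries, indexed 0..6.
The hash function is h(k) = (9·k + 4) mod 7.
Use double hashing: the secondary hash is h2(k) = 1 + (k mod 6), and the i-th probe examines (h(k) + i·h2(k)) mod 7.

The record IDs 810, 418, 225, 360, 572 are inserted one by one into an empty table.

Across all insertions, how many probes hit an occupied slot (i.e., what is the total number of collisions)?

810: h=0 -> slot 0
418: h=0, h2=5, probe 0,5 -> slot 5
225: h=6 -> slot 6
360: h=3 -> slot 3
572: h=0, h2=3, probe 0,3,6,2 -> slot 2
Table: [810, ., 572, 360, ., 418, 225]

4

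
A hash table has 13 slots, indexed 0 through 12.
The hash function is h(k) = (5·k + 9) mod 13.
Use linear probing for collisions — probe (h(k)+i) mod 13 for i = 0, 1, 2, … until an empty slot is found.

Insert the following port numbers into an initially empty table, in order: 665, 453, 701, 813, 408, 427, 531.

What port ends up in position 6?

665 hashes to 6; slot 6 is free => place at 6.
453 hashes to 12; slot 12 is free => place at 12.
701 hashes to 4; slot 4 is free => place at 4.
813 hashes to 5; slot 5 is free => place at 5.
408 hashes to 8; slot 8 is free => place at 8.
427 hashes to 12; 12 taken => place at 0.
531 hashes to 12; 12,0 taken => place at 1.
Table: [427, 531, ∅, ∅, 701, 813, 665, ∅, 408, ∅, ∅, ∅, 453]

665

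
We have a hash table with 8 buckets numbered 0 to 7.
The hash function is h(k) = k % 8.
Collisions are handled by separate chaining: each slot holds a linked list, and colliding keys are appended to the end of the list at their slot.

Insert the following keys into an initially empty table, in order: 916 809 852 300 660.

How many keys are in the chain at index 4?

916 -> bucket 4
809 -> bucket 1
852 -> bucket 4 (collision)
300 -> bucket 4 (collision)
660 -> bucket 4 (collision)
Final buckets:
0: —
1: 809
2: —
3: —
4: 916 -> 852 -> 300 -> 660
5: —
6: —
7: —

4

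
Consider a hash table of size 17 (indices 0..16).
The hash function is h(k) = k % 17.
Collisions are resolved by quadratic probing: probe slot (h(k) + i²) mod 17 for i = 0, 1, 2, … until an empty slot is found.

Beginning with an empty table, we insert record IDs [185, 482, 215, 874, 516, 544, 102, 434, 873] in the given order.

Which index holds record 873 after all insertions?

185: h=15 -> slot 15
482: h=6 -> slot 6
215: h=11 -> slot 11
874: h=7 -> slot 7
516: h=6, probe 6,7,10 -> slot 10
544: h=0 -> slot 0
102: h=0, probe 0,1 -> slot 1
434: h=9 -> slot 9
873: h=6, probe 6,7,10,15,5 -> slot 5
Table: [544, 102, —, —, —, 873, 482, 874, —, 434, 516, 215, —, —, —, 185, —]

5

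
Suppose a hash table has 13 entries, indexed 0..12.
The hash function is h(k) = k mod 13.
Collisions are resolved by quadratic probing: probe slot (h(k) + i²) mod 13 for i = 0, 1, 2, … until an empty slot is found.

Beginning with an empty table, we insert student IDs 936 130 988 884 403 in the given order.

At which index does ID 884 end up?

936: h=0 → slot 0
130: h=0, probe 0,1 → slot 1
988: h=0, probe 0,1,4 → slot 4
884: h=0, probe 0,1,4,9 → slot 9
403: h=0, probe 0,1,4,9,3 → slot 3
Table: [936, 130, ., 403, 988, ., ., ., ., 884, ., ., .]

9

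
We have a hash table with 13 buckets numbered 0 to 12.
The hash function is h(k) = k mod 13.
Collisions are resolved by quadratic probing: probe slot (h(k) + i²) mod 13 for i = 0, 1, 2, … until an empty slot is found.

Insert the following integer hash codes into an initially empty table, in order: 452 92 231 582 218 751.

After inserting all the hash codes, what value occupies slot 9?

Insert 452: h=10, slot 10 empty -> index 10.
Insert 92: h=1, slot 1 empty -> index 1.
Insert 231: h=10, slot 10 occupied -> index 11.
Insert 582: h=10, slots 10,11,1 occupied -> index 6.
Insert 218: h=10, slots 10,11,1,6 occupied -> index 0.
Insert 751: h=10, slots 10,11,1,6,0 occupied -> index 9.
Table: [218, 92, ∅, ∅, ∅, ∅, 582, ∅, ∅, 751, 452, 231, ∅]

751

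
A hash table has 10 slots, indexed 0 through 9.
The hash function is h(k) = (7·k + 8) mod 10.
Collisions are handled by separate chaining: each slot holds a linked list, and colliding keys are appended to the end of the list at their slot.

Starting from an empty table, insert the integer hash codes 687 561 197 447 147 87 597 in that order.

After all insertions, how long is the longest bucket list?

687 -> bucket 7
561 -> bucket 5
197 -> bucket 7 (collision)
447 -> bucket 7 (collision)
147 -> bucket 7 (collision)
87 -> bucket 7 (collision)
597 -> bucket 7 (collision)
Final buckets:
0: -
1: -
2: -
3: -
4: -
5: 561
6: -
7: 687 -> 197 -> 447 -> 147 -> 87 -> 597
8: -
9: -

6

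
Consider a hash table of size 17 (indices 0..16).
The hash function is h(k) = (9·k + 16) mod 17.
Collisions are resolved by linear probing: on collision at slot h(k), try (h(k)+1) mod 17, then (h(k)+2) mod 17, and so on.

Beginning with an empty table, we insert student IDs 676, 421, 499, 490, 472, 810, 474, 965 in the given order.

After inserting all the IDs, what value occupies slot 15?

676: h=14 -> slot 14
421: h=14, probe 14,15 -> slot 15
499: h=2 -> slot 2
490: h=6 -> slot 6
472: h=14, probe 14,15,16 -> slot 16
810: h=13 -> slot 13
474: h=15, probe 15,16,0 -> slot 0
965: h=14, probe 14,15,16,0,1 -> slot 1
Table: [474, 965, 499, ., ., ., 490, ., ., ., ., ., ., 810, 676, 421, 472]

421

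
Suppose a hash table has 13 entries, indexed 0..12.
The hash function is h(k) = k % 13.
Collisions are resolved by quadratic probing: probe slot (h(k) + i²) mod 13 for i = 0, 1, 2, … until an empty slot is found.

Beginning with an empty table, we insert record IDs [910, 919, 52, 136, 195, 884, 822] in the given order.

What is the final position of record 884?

3

910: h=0 -> slot 0
919: h=9 -> slot 9
52: h=0, probe 0,1 -> slot 1
136: h=6 -> slot 6
195: h=0, probe 0,1,4 -> slot 4
884: h=0, probe 0,1,4,9,3 -> slot 3
822: h=3, probe 3,4,7 -> slot 7
Table: [910, 52, ∅, 884, 195, ∅, 136, 822, ∅, 919, ∅, ∅, ∅]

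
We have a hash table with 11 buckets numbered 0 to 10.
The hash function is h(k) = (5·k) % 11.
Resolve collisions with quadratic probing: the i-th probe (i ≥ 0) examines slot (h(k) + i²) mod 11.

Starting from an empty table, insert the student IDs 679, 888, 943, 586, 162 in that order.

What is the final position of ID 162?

5

Insert 679: h=7, slot 7 empty -> index 7.
Insert 888: h=7, slot 7 occupied -> index 8.
Insert 943: h=7, slots 7,8 occupied -> index 0.
Insert 586: h=4, slot 4 empty -> index 4.
Insert 162: h=7, slots 7,8,0 occupied -> index 5.
Table: [943, ., ., ., 586, 162, ., 679, 888, ., .]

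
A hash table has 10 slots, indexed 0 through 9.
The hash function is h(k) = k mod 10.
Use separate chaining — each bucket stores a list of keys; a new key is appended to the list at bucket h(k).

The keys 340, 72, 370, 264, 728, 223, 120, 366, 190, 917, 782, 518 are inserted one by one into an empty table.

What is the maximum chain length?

Insert 340: h=0, bucket 0 empty -> new chain.
Insert 72: h=2, bucket 2 empty -> new chain.
Insert 370: h=0, bucket 0 nonempty -> append to chain.
Insert 264: h=4, bucket 4 empty -> new chain.
Insert 728: h=8, bucket 8 empty -> new chain.
Insert 223: h=3, bucket 3 empty -> new chain.
Insert 120: h=0, bucket 0 nonempty -> append to chain.
Insert 366: h=6, bucket 6 empty -> new chain.
Insert 190: h=0, bucket 0 nonempty -> append to chain.
Insert 917: h=7, bucket 7 empty -> new chain.
Insert 782: h=2, bucket 2 nonempty -> append to chain.
Insert 518: h=8, bucket 8 nonempty -> append to chain.
Final buckets:
0: 340 -> 370 -> 120 -> 190
1: -
2: 72 -> 782
3: 223
4: 264
5: -
6: 366
7: 917
8: 728 -> 518
9: -

4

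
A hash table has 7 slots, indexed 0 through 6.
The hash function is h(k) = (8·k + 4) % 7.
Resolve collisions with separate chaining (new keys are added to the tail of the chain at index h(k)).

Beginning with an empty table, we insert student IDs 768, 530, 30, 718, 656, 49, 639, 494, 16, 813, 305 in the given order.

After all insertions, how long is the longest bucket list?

768 → bucket 2
530 → bucket 2 (collision)
30 → bucket 6
718 → bucket 1
656 → bucket 2 (collision)
49 → bucket 4
639 → bucket 6 (collision)
494 → bucket 1 (collision)
16 → bucket 6 (collision)
813 → bucket 5
305 → bucket 1 (collision)
Final buckets:
0: ∅
1: 718 -> 494 -> 305
2: 768 -> 530 -> 656
3: ∅
4: 49
5: 813
6: 30 -> 639 -> 16

3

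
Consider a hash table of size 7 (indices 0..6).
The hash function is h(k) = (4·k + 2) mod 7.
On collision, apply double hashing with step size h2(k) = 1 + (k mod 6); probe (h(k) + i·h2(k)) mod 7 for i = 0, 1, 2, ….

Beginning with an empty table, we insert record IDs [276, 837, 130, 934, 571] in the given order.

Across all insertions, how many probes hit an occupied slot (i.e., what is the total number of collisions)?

3

276: h=0 => slot 0
837: h=4 => slot 4
130: h=4, h2=5, probe 4,2 => slot 2
934: h=0, h2=5, probe 0,5 => slot 5
571: h=4, h2=2, probe 4,6 => slot 6
Table: [276, ., 130, ., 837, 934, 571]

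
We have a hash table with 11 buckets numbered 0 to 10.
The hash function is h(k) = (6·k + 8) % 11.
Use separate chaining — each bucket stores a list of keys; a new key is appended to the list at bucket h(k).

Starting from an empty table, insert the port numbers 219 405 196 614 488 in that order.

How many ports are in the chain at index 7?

219 → bucket 2
405 → bucket 7
196 → bucket 7 (collision)
614 → bucket 7 (collision)
488 → bucket 10
Final buckets:
0: —
1: —
2: 219
3: —
4: —
5: —
6: —
7: 405 -> 196 -> 614
8: —
9: —
10: 488

3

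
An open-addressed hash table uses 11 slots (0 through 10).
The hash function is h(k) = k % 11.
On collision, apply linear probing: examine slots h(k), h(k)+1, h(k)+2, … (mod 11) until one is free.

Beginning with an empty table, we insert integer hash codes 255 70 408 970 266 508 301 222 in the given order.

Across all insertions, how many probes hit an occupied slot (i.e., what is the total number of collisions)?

255: h=2 → slot 2
70: h=4 → slot 4
408: h=1 → slot 1
970: h=2, probe 2,3 → slot 3
266: h=2, probe 2,3,4,5 → slot 5
508: h=2, probe 2,3,4,5,6 → slot 6
301: h=4, probe 4,5,6,7 → slot 7
222: h=2, probe 2,3,4,5,6,7,8 → slot 8
Table: [—, 408, 255, 970, 70, 266, 508, 301, 222, —, —]

17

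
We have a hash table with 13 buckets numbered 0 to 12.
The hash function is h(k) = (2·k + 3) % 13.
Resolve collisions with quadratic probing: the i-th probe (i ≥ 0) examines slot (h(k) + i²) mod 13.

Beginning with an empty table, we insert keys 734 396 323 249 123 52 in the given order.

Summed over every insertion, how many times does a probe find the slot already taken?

Insert 734: h=2, slot 2 empty => index 2.
Insert 396: h=2, slot 2 occupied => index 3.
Insert 323: h=12, slot 12 empty => index 12.
Insert 249: h=7, slot 7 empty => index 7.
Insert 123: h=2, slots 2,3 occupied => index 6.
Insert 52: h=3, slot 3 occupied => index 4.
Table: [∅, ∅, 734, 396, 52, ∅, 123, 249, ∅, ∅, ∅, ∅, 323]

4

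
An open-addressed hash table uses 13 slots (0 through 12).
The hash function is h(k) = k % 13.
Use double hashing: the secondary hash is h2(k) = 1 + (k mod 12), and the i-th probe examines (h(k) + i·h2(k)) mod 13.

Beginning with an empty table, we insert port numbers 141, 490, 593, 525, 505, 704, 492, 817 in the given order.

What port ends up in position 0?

141: h=11 → slot 11
490: h=9 → slot 9
593: h=8 → slot 8
525: h=5 → slot 5
505: h=11, h2=2, probe 11,0 → slot 0
704: h=2 → slot 2
492: h=11, h2=1, probe 11,12 → slot 12
817: h=11, h2=2, probe 11,0,2,4 → slot 4
Table: [505, ∅, 704, ∅, 817, 525, ∅, ∅, 593, 490, ∅, 141, 492]

505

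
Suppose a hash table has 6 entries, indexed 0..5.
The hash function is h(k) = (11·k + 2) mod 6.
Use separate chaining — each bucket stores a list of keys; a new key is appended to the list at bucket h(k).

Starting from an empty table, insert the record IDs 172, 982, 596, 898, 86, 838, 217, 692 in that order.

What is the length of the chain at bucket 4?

4

Insert 172: h=4, bucket 4 empty → new chain.
Insert 982: h=4, bucket 4 nonempty → append to chain.
Insert 596: h=0, bucket 0 empty → new chain.
Insert 898: h=4, bucket 4 nonempty → append to chain.
Insert 86: h=0, bucket 0 nonempty → append to chain.
Insert 838: h=4, bucket 4 nonempty → append to chain.
Insert 217: h=1, bucket 1 empty → new chain.
Insert 692: h=0, bucket 0 nonempty → append to chain.
Final buckets:
0: 596 -> 86 -> 692
1: 217
2: ∅
3: ∅
4: 172 -> 982 -> 898 -> 838
5: ∅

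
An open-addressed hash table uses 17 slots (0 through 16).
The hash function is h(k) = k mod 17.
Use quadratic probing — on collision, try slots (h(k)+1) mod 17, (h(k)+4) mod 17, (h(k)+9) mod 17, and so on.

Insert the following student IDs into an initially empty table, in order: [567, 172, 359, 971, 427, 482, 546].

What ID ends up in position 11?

Insert 567: h=6, slot 6 empty => index 6.
Insert 172: h=2, slot 2 empty => index 2.
Insert 359: h=2, slot 2 occupied => index 3.
Insert 971: h=2, slots 2,3,6 occupied => index 11.
Insert 427: h=2, slots 2,3,6,11 occupied => index 1.
Insert 482: h=6, slot 6 occupied => index 7.
Insert 546: h=2, slots 2,3,6,11,1 occupied => index 10.
Table: [., 427, 172, 359, ., ., 567, 482, ., ., 546, 971, ., ., ., ., .]

971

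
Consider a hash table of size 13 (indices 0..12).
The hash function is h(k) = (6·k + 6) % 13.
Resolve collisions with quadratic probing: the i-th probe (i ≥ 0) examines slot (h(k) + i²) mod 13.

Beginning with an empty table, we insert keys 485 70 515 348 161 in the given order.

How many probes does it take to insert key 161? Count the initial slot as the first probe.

2

485 hashes to 4; slot 4 is free => place at 4.
70 hashes to 10; slot 10 is free => place at 10.
515 hashes to 2; slot 2 is free => place at 2.
348 hashes to 1; slot 1 is free => place at 1.
161 hashes to 10; 10 taken => place at 11.
Table: [—, 348, 515, —, 485, —, —, —, —, —, 70, 161, —]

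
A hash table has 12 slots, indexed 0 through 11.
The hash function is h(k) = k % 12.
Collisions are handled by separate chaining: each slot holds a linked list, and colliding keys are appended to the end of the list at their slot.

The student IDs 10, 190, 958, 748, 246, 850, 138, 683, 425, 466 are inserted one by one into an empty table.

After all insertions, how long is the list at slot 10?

Insert 10: h=10, bucket 10 empty -> new chain.
Insert 190: h=10, bucket 10 nonempty -> append to chain.
Insert 958: h=10, bucket 10 nonempty -> append to chain.
Insert 748: h=4, bucket 4 empty -> new chain.
Insert 246: h=6, bucket 6 empty -> new chain.
Insert 850: h=10, bucket 10 nonempty -> append to chain.
Insert 138: h=6, bucket 6 nonempty -> append to chain.
Insert 683: h=11, bucket 11 empty -> new chain.
Insert 425: h=5, bucket 5 empty -> new chain.
Insert 466: h=10, bucket 10 nonempty -> append to chain.
Final buckets:
0: .
1: .
2: .
3: .
4: 748
5: 425
6: 246 -> 138
7: .
8: .
9: .
10: 10 -> 190 -> 958 -> 850 -> 466
11: 683

5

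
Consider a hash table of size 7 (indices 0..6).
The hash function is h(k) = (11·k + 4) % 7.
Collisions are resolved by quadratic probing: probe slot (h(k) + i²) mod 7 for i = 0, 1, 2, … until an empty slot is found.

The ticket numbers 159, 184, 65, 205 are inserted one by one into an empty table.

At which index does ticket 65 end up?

159 hashes to 3; slot 3 is free → place at 3.
184 hashes to 5; slot 5 is free → place at 5.
65 hashes to 5; 5 taken → place at 6.
205 hashes to 5; 5,6 taken → place at 2.
Table: [_, _, 205, 159, _, 184, 65]

6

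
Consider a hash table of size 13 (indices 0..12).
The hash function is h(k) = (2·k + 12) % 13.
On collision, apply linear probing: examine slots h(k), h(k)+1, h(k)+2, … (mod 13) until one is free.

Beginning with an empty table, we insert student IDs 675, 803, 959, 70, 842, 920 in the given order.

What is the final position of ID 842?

Insert 675: h=10, slot 10 empty => index 10.
Insert 803: h=6, slot 6 empty => index 6.
Insert 959: h=6, slot 6 occupied => index 7.
Insert 70: h=9, slot 9 empty => index 9.
Insert 842: h=6, slots 6,7 occupied => index 8.
Insert 920: h=6, slots 6,7,8,9,10 occupied => index 11.
Table: [∅, ∅, ∅, ∅, ∅, ∅, 803, 959, 842, 70, 675, 920, ∅]

8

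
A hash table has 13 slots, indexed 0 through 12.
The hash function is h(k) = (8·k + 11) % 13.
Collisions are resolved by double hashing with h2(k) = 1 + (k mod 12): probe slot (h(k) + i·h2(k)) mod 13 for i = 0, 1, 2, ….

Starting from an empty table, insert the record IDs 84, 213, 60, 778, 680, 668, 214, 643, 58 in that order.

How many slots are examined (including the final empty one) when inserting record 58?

84 hashes to 7; slot 7 is free => place at 7.
213 hashes to 12; slot 12 is free => place at 12.
60 hashes to 10; slot 10 is free => place at 10.
778 hashes to 8; slot 8 is free => place at 8.
680 hashes to 4; slot 4 is free => place at 4.
668 hashes to 12, h2=9; 12,8,4 taken => place at 0.
214 hashes to 7, h2=11; 7 taken => place at 5.
643 hashes to 7, h2=8; 7 taken => place at 2.
58 hashes to 7, h2=11; 7,5 taken => place at 3.
Table: [668, ∅, 643, 58, 680, 214, ∅, 84, 778, ∅, 60, ∅, 213]

3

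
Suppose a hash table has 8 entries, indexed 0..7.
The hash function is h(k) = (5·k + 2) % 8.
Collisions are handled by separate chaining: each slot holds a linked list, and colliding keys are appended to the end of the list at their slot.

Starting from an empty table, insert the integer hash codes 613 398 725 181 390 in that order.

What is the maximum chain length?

Insert 613: h=3, bucket 3 empty -> new chain.
Insert 398: h=0, bucket 0 empty -> new chain.
Insert 725: h=3, bucket 3 nonempty -> append to chain.
Insert 181: h=3, bucket 3 nonempty -> append to chain.
Insert 390: h=0, bucket 0 nonempty -> append to chain.
Final buckets:
0: 398 -> 390
1: _
2: _
3: 613 -> 725 -> 181
4: _
5: _
6: _
7: _

3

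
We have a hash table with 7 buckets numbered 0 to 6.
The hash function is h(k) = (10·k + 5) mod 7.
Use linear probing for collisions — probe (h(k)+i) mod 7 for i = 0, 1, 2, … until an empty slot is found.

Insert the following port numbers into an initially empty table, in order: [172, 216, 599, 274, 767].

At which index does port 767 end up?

Insert 172: h=3, slot 3 empty => index 3.
Insert 216: h=2, slot 2 empty => index 2.
Insert 599: h=3, slot 3 occupied => index 4.
Insert 274: h=1, slot 1 empty => index 1.
Insert 767: h=3, slots 3,4 occupied => index 5.
Table: [—, 274, 216, 172, 599, 767, —]

5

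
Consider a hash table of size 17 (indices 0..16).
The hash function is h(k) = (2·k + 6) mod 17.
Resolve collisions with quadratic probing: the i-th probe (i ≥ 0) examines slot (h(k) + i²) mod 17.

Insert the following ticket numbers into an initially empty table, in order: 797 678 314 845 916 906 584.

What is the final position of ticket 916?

6

797: h=2 => slot 2
678: h=2, probe 2,3 => slot 3
314: h=5 => slot 5
845: h=13 => slot 13
916: h=2, probe 2,3,6 => slot 6
906: h=16 => slot 16
584: h=1 => slot 1
Table: [—, 584, 797, 678, —, 314, 916, —, —, —, —, —, —, 845, —, —, 906]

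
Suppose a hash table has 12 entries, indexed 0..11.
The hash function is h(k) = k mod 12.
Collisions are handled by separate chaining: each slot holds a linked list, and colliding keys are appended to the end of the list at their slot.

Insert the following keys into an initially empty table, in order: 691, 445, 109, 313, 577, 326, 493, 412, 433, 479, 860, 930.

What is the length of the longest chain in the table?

6

Insert 691: h=7, bucket 7 empty -> new chain.
Insert 445: h=1, bucket 1 empty -> new chain.
Insert 109: h=1, bucket 1 nonempty -> append to chain.
Insert 313: h=1, bucket 1 nonempty -> append to chain.
Insert 577: h=1, bucket 1 nonempty -> append to chain.
Insert 326: h=2, bucket 2 empty -> new chain.
Insert 493: h=1, bucket 1 nonempty -> append to chain.
Insert 412: h=4, bucket 4 empty -> new chain.
Insert 433: h=1, bucket 1 nonempty -> append to chain.
Insert 479: h=11, bucket 11 empty -> new chain.
Insert 860: h=8, bucket 8 empty -> new chain.
Insert 930: h=6, bucket 6 empty -> new chain.
Final buckets:
0: .
1: 445 -> 109 -> 313 -> 577 -> 493 -> 433
2: 326
3: .
4: 412
5: .
6: 930
7: 691
8: 860
9: .
10: .
11: 479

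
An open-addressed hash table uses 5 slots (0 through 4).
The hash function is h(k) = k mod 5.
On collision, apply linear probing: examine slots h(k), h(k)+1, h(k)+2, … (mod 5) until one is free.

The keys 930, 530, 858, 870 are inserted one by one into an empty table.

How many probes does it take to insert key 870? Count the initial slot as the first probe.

3

930: h=0 → slot 0
530: h=0, probe 0,1 → slot 1
858: h=3 → slot 3
870: h=0, probe 0,1,2 → slot 2
Table: [930, 530, 870, 858, —]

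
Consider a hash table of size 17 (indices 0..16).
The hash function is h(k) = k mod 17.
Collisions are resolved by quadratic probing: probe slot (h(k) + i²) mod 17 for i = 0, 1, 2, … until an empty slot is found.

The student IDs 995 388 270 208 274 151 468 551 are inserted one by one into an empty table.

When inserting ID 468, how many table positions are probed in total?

995 hashes to 9; slot 9 is free => place at 9.
388 hashes to 14; slot 14 is free => place at 14.
270 hashes to 15; slot 15 is free => place at 15.
208 hashes to 4; slot 4 is free => place at 4.
274 hashes to 2; slot 2 is free => place at 2.
151 hashes to 15; 15 taken => place at 16.
468 hashes to 9; 9 taken => place at 10.
551 hashes to 7; slot 7 is free => place at 7.
Table: [-, -, 274, -, 208, -, -, 551, -, 995, 468, -, -, -, 388, 270, 151]

2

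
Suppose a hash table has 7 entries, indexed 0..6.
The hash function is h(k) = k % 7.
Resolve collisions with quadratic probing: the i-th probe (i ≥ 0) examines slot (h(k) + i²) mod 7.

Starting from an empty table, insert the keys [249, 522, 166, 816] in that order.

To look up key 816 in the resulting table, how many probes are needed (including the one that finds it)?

3

249: h=4 → slot 4
522: h=4, probe 4,5 → slot 5
166: h=5, probe 5,6 → slot 6
816: h=4, probe 4,5,1 → slot 1
Table: [∅, 816, ∅, ∅, 249, 522, 166]
Lookup 816: h=4, probe 4,5,1 → found at 1.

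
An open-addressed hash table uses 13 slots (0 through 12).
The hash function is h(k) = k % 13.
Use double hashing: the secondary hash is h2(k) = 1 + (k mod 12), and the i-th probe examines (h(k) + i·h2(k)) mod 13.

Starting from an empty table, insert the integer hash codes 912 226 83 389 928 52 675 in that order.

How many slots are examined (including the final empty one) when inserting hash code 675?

Insert 912: h=2, slot 2 empty → index 2.
Insert 226: h=5, slot 5 empty → index 5.
Insert 83: h=5, h2=12, slot 5 occupied → index 4.
Insert 389: h=12, slot 12 empty → index 12.
Insert 928: h=5, h2=5, slot 5 occupied → index 10.
Insert 52: h=0, slot 0 empty → index 0.
Insert 675: h=12, h2=4, slot 12 occupied → index 3.
Table: [52, _, 912, 675, 83, 226, _, _, _, _, 928, _, 389]

2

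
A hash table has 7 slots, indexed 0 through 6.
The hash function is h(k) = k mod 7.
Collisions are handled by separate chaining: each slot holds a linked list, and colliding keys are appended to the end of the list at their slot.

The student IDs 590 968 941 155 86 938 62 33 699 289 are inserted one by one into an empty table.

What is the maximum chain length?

590 → bucket 2
968 → bucket 2 (collision)
941 → bucket 3
155 → bucket 1
86 → bucket 2 (collision)
938 → bucket 0
62 → bucket 6
33 → bucket 5
699 → bucket 6 (collision)
289 → bucket 2 (collision)
Final buckets:
0: 938
1: 155
2: 590 -> 968 -> 86 -> 289
3: 941
4: _
5: 33
6: 62 -> 699

4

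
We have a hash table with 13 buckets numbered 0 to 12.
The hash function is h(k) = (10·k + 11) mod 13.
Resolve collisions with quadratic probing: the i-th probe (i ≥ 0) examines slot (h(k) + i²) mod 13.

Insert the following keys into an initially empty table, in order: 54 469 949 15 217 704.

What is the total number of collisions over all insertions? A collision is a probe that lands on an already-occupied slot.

54: h=5 => slot 5
469: h=8 => slot 8
949: h=11 => slot 11
15: h=5, probe 5,6 => slot 6
217: h=10 => slot 10
704: h=5, probe 5,6,9 => slot 9
Table: [-, -, -, -, -, 54, 15, -, 469, 704, 217, 949, -]

3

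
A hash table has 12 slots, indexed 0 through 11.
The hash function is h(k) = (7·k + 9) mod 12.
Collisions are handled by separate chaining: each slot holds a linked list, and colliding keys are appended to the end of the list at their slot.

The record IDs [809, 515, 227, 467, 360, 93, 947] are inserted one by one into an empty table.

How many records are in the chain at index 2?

4

Insert 809: h=8, bucket 8 empty -> new chain.
Insert 515: h=2, bucket 2 empty -> new chain.
Insert 227: h=2, bucket 2 nonempty -> append to chain.
Insert 467: h=2, bucket 2 nonempty -> append to chain.
Insert 360: h=9, bucket 9 empty -> new chain.
Insert 93: h=0, bucket 0 empty -> new chain.
Insert 947: h=2, bucket 2 nonempty -> append to chain.
Final buckets:
0: 93
1: _
2: 515 -> 227 -> 467 -> 947
3: _
4: _
5: _
6: _
7: _
8: 809
9: 360
10: _
11: _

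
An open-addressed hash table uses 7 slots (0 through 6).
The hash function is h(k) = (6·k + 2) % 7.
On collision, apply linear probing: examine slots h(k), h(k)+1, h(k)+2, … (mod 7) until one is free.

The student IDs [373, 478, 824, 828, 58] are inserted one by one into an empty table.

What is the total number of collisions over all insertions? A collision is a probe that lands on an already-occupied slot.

6

Insert 373: h=0, slot 0 empty → index 0.
Insert 478: h=0, slot 0 occupied → index 1.
Insert 824: h=4, slot 4 empty → index 4.
Insert 828: h=0, slots 0,1 occupied → index 2.
Insert 58: h=0, slots 0,1,2 occupied → index 3.
Table: [373, 478, 828, 58, 824, —, —]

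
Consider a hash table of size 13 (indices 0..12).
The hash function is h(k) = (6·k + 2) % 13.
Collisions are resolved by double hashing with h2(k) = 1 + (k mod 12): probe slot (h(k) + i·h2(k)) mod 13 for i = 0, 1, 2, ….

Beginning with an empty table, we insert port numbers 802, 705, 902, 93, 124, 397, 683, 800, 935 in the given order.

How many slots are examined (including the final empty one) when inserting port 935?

802 hashes to 4; slot 4 is free → place at 4.
705 hashes to 7; slot 7 is free → place at 7.
902 hashes to 6; slot 6 is free → place at 6.
93 hashes to 1; slot 1 is free → place at 1.
124 hashes to 5; slot 5 is free → place at 5.
397 hashes to 5, h2=2; 5,7 taken → place at 9.
683 hashes to 5, h2=12; 5,4 taken → place at 3.
800 hashes to 5, h2=9; 5,1 taken → place at 10.
935 hashes to 9, h2=12; 9 taken → place at 8.
Table: [_, 93, _, 683, 802, 124, 902, 705, 935, 397, 800, _, _]

2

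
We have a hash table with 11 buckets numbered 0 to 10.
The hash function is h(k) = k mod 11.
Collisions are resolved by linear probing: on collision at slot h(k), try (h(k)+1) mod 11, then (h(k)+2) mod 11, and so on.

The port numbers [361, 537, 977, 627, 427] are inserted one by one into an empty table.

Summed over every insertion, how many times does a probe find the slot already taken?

8

Insert 361: h=9, slot 9 empty → index 9.
Insert 537: h=9, slot 9 occupied → index 10.
Insert 977: h=9, slots 9,10 occupied → index 0.
Insert 627: h=0, slot 0 occupied → index 1.
Insert 427: h=9, slots 9,10,0,1 occupied → index 2.
Table: [977, 627, 427, ∅, ∅, ∅, ∅, ∅, ∅, 361, 537]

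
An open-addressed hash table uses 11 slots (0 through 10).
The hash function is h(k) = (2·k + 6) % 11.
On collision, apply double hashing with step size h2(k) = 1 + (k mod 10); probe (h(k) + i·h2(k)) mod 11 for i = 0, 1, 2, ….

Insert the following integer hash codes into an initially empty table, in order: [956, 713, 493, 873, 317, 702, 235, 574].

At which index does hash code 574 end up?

8

956 hashes to 4; slot 4 is free → place at 4.
713 hashes to 2; slot 2 is free → place at 2.
493 hashes to 2, h2=4; 2 taken → place at 6.
873 hashes to 3; slot 3 is free → place at 3.
317 hashes to 2, h2=8; 2 taken → place at 10.
702 hashes to 2, h2=3; 2 taken → place at 5.
235 hashes to 3, h2=6; 3 taken → place at 9.
574 hashes to 10, h2=5; 10,4,9,3 taken → place at 8.
Table: [., ., 713, 873, 956, 702, 493, ., 574, 235, 317]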